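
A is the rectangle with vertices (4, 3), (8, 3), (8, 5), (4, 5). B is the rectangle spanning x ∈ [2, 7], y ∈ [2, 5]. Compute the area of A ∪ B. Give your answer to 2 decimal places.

By inclusion–exclusion:
Individual areas: |A| = 8, |B| = 15.
|A∩B|: x∈[4,7], y∈[3,5] → 3·2 = 6.
|A ∪ B| = 23 − 6 = 17.00.

17.00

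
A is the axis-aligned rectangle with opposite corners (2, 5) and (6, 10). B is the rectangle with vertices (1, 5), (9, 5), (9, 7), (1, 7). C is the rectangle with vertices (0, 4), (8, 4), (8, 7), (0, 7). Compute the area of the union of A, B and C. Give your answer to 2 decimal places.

38.00

By inclusion–exclusion:
Individual areas: |A| = 20, |B| = 16, |C| = 24.
|A∩B|: x∈[2,6], y∈[5,7] → 4·2 = 8.
|A∩C|: x∈[2,6], y∈[5,7] → 4·2 = 8.
|B∩C|: x∈[1,8], y∈[5,7] → 7·2 = 14.
|A∩B∩C| = 8.
|A ∪ B ∪ C| = 60 − 30 + 8 = 38.00.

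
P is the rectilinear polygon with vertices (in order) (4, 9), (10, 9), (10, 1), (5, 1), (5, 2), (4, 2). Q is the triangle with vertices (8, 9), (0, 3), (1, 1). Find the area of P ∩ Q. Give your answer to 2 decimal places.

3.14

The intersection is the polygon with vertices (4,6), (8,9), (4,4.429).
By the shoelace formula its area is 3.14.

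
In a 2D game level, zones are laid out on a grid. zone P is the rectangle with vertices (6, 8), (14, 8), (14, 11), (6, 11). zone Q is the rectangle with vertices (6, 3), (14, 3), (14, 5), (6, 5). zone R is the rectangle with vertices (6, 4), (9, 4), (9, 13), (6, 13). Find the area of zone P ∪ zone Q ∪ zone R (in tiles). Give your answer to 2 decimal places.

By inclusion–exclusion:
Individual areas: |zone P| = 24, |zone Q| = 16, |zone R| = 27.
|zone P∩zone Q| = 0 (no overlap).
|zone P∩zone R|: x∈[6,9], y∈[8,11] → 3·3 = 9.
|zone Q∩zone R|: x∈[6,9], y∈[4,5] → 3·1 = 3.
|zone P∩zone Q∩zone R| = 0.
|zone P ∪ zone Q ∪ zone R| = 67 − 12 + 0 = 55.00.

55.00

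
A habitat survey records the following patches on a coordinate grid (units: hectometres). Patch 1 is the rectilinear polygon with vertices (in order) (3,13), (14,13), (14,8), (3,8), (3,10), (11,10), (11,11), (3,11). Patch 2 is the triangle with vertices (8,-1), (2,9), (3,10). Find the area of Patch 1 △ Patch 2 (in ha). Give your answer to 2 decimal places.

53.18

|Patch 1| = 47, |Patch 2| = 8, |Patch 1∩Patch 2| = 0.9091.
|Patch 1 △ Patch 2| = |Patch 1| + |Patch 2| − 2·|Patch 1∩Patch 2| = 47 + 8 − 1.8182 = 53.18.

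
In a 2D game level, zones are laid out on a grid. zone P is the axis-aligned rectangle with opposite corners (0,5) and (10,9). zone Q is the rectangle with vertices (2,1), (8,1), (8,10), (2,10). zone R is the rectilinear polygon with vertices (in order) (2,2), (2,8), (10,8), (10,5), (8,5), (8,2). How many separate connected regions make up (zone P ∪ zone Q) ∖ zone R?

(zone P ∪ zone Q) ∖ zone R splits into 2 disjoint pieces (area 22, area 6).

2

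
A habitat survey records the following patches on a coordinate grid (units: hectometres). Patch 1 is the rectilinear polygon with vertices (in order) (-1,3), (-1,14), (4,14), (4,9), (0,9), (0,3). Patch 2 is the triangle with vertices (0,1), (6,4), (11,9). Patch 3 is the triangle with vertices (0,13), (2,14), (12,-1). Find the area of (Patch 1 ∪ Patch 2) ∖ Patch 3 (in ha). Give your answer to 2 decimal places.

28.53

|Patch 1 ∪ Patch 2| = 38.5.
|(Patch 1 ∪ Patch 2) ∩ Patch 3| = 9.9664.
|(Patch 1 ∪ Patch 2) ∖ Patch 3| = 38.5 − 9.9664 = 28.53.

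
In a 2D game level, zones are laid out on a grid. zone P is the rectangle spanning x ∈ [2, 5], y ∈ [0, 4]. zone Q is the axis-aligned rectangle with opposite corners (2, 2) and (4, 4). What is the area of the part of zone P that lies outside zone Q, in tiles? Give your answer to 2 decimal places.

8.00

|zone P∩zone Q|: x∈[2,4], y∈[2,4] → 2·2 = 4.
|zone P| = 12.
|zone P ∖ zone Q| = |zone P| − |zone P∩zone Q| = 12 − 4 = 8.00.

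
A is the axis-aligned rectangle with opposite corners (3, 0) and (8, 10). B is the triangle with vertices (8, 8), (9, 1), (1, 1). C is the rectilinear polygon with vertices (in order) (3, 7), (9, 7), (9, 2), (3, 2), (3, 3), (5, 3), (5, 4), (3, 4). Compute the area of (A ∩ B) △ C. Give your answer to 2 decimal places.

|A ∩ B| = 22.5.
|(A ∩ B) ∩ C| = 15.5.
|(A ∩ B) △ C| = 22.5 + 28 − 31 = 19.50.

19.50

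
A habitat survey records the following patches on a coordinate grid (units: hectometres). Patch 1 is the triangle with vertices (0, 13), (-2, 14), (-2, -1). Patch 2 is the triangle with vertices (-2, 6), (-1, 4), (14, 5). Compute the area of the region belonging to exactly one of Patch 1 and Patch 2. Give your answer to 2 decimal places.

|Patch 1| = 15, |Patch 2| = 15.5, |Patch 1∩Patch 2| = 0.7468.
|Patch 1 △ Patch 2| = |Patch 1| + |Patch 2| − 2·|Patch 1∩Patch 2| = 15 + 15.5 − 1.4936 = 29.01.

29.01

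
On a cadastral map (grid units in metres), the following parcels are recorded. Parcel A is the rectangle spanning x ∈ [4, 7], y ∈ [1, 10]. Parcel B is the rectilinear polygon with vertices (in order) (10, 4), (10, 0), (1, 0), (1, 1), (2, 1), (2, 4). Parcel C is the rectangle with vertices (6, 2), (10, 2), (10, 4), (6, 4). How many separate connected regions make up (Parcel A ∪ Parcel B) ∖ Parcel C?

(Parcel A ∪ Parcel B) ∖ Parcel C is a single connected region.

1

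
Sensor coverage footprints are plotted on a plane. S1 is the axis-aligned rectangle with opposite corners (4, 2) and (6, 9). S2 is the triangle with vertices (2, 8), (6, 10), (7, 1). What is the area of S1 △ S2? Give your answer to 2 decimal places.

|S1| = 14, |S2| = 19, |S1∩S2| = 10.4.
|S1 △ S2| = |S1| + |S2| − 2·|S1∩S2| = 14 + 19 − 20.8 = 12.20.

12.20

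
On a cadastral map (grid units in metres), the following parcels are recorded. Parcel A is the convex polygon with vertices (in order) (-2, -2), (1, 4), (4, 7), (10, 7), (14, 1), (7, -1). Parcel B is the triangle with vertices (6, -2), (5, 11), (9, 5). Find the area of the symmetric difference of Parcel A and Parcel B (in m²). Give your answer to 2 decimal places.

77.85

|Parcel A| = 91, |Parcel B| = 23, |Parcel A∩Parcel B| = 18.0741.
|Parcel A △ Parcel B| = |Parcel A| + |Parcel B| − 2·|Parcel A∩Parcel B| = 91 + 23 − 36.1483 = 77.85.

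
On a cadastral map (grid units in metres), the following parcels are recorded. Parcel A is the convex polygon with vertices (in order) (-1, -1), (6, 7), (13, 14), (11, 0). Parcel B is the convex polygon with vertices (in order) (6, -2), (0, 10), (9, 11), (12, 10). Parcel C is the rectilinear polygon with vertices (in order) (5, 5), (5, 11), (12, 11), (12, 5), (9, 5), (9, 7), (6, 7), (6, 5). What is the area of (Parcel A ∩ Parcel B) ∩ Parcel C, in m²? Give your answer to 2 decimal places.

15.80

|Parcel A ∩ Parcel B| = 44.2557.
|(Parcel A ∩ Parcel B) ∩ Parcel C| = 15.80.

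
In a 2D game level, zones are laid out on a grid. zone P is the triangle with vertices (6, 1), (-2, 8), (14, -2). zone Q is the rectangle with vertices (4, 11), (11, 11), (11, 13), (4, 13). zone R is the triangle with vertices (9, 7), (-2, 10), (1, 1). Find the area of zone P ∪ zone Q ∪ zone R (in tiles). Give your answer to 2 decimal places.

By inclusion–exclusion:
Individual areas: |zone P| = 16, |zone Q| = 14, |zone R| = 45.
|zone P∩zone Q| = 0.
|zone P∩zone R| = 4.6876.
|zone Q∩zone R| = 0.
|zone P∩zone Q∩zone R| = 0.
|zone P ∪ zone Q ∪ zone R| = 75 − 4.6876 + 0 = 70.31.

70.31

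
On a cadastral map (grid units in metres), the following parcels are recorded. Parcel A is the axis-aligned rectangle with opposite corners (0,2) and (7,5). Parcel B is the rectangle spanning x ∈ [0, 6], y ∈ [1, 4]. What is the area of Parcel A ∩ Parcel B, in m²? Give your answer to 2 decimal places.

|Parcel A∩Parcel B|: x∈[0,6], y∈[2,4] → 6·2 = 12.

12.00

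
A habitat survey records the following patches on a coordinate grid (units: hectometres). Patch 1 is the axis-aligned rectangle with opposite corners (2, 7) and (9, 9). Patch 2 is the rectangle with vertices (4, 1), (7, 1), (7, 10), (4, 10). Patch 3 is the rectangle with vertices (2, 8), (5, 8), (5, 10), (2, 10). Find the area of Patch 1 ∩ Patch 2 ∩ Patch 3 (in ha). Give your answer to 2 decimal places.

The intersection is the polygon with vertices (4,9), (5,9), (5,8), (4,8).
By the shoelace formula its area is 1.00.

1.00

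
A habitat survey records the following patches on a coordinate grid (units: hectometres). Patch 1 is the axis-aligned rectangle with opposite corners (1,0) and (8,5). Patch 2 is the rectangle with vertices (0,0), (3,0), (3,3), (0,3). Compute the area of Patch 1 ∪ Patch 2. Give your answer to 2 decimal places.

By inclusion–exclusion:
Individual areas: |Patch 1| = 35, |Patch 2| = 9.
|Patch 1∩Patch 2|: x∈[1,3], y∈[0,3] → 2·3 = 6.
|Patch 1 ∪ Patch 2| = 44 − 6 = 38.00.

38.00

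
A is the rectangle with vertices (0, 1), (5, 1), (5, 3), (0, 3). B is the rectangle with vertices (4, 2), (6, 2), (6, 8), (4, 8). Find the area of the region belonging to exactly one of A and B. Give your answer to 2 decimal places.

|A∩B|: x∈[4,5], y∈[2,3] → 1·1 = 1.
|A △ B| = |A| + |B| − 2·|A∩B| = 10 + 12 − 2 = 20.00.

20.00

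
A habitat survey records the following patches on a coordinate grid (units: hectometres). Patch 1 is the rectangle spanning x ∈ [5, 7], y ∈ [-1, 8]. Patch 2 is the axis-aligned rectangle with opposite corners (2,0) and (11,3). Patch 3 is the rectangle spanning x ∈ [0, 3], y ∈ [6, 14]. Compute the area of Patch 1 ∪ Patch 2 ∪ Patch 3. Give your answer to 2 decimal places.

By inclusion–exclusion:
Individual areas: |Patch 1| = 18, |Patch 2| = 27, |Patch 3| = 24.
|Patch 1∩Patch 2|: x∈[5,7], y∈[0,3] → 2·3 = 6.
|Patch 1∩Patch 3| = 0 (no overlap).
|Patch 2∩Patch 3| = 0 (no overlap).
|Patch 1∩Patch 2∩Patch 3| = 0.
|Patch 1 ∪ Patch 2 ∪ Patch 3| = 69 − 6 + 0 = 63.00.

63.00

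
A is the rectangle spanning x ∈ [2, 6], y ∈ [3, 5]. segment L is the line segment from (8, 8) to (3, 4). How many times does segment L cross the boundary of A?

The segment meets the boundary at (4.25,5).

1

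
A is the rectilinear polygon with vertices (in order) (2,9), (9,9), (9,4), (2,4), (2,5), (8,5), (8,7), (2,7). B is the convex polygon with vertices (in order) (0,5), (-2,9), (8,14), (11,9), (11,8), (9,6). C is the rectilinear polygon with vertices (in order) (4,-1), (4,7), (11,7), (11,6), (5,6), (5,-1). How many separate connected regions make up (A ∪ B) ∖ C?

(A ∪ B) ∖ C splits into 3 disjoint pieces (area 5.8333, area 2, area 65.1111).

3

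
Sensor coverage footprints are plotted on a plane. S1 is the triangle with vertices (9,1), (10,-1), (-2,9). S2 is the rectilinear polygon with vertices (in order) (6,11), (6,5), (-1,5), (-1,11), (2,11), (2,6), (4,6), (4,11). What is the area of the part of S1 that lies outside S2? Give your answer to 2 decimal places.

|S1| = 7, |S1∩S2| = 1.3413.
|S1 ∖ S2| = |S1| − |S1∩S2| = 7 − 1.3413 = 5.66.

5.66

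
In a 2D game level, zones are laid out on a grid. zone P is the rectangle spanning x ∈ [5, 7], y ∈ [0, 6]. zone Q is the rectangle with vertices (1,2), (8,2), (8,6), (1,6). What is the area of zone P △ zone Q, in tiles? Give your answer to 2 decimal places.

|zone P∩zone Q|: x∈[5,7], y∈[2,6] → 2·4 = 8.
|zone P △ zone Q| = |zone P| + |zone Q| − 2·|zone P∩zone Q| = 12 + 28 − 16 = 24.00.

24.00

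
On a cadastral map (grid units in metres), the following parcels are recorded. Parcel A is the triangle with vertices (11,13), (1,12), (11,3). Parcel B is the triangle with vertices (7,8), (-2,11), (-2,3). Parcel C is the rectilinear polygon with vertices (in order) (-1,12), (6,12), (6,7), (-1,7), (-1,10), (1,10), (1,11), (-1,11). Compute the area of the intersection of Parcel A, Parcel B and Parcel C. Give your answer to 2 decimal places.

The intersection is the polygon with vertices (6,8.333), (6,7.5), (4.529,8.823).
By the shoelace formula its area is 0.61.

0.61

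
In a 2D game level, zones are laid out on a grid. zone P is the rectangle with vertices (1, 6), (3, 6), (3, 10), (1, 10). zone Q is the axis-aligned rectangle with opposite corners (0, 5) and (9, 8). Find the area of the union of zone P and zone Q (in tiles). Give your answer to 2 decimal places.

31.00

By inclusion–exclusion:
Individual areas: |zone P| = 8, |zone Q| = 27.
|zone P∩zone Q|: x∈[1,3], y∈[6,8] → 2·2 = 4.
|zone P ∪ zone Q| = 35 − 4 = 31.00.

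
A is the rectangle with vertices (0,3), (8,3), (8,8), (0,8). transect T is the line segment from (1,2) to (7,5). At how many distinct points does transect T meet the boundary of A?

1

The segment meets the boundary at (3,3).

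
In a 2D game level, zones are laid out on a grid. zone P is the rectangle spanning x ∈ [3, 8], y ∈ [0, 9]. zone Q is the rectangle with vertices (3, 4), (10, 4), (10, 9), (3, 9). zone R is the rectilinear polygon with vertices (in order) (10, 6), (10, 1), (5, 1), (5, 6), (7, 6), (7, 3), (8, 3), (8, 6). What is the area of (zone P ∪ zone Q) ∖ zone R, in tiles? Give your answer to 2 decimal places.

|zone P ∪ zone Q| = 55.
|(zone P ∪ zone Q) ∩ zone R| = 16.
|(zone P ∪ zone Q) ∖ zone R| = 55 − 16 = 39.00.

39.00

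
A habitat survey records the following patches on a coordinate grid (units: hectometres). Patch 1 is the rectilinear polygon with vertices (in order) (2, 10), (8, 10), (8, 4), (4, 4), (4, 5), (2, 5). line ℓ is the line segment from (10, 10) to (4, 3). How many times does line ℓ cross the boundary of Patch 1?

2

The segment meets the boundary at (8,7.667), (4.857,4).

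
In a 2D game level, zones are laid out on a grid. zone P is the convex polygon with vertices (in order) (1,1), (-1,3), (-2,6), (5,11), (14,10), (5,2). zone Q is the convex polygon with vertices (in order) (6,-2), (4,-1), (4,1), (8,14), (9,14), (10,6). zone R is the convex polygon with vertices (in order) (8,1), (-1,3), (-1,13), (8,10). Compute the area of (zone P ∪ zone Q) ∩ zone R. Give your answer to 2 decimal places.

66.42

The region (zone P ∪ zone Q) ∩ zone R is the polygon with vertices (5,11), (8,10), (8,2), (7.55,1.1), (-1,3), (-1,6.714).
By the shoelace formula its area is 66.42.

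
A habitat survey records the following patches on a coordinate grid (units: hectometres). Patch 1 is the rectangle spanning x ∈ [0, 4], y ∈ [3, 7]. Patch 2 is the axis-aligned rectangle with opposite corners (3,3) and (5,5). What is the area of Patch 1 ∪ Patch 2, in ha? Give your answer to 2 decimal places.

By inclusion–exclusion:
Individual areas: |Patch 1| = 16, |Patch 2| = 4.
|Patch 1∩Patch 2|: x∈[3,4], y∈[3,5] → 1·2 = 2.
|Patch 1 ∪ Patch 2| = 20 − 2 = 18.00.

18.00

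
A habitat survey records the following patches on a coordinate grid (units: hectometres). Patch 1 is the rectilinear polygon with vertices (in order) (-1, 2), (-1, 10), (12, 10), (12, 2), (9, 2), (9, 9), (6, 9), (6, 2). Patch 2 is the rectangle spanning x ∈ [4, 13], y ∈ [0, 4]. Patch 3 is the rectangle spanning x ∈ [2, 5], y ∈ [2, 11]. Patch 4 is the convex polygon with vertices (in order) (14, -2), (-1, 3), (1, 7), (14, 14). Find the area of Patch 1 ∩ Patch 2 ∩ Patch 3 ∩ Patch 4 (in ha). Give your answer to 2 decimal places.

2.00

The intersection is the polygon with vertices (4,4), (5,4), (5,2), (4,2).
By the shoelace formula its area is 2.00.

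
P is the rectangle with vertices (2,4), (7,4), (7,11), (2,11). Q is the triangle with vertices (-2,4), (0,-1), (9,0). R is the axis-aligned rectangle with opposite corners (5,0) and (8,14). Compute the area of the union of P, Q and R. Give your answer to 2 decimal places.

83.77

By inclusion–exclusion:
Individual areas: |P| = 35, |Q| = 23.5, |R| = 42.
|P∩Q| = 0.
|P∩R|: x∈[5,7], y∈[4,11] → 2·7 = 14.
|Q∩R| = 2.7273.
|P∩Q∩R| = 0.
|P ∪ Q ∪ R| = 100.5 − 16.7273 + 0 = 83.77.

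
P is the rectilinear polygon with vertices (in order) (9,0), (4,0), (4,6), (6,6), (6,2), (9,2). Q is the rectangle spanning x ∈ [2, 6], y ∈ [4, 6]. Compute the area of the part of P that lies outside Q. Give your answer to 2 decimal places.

14.00

|P| = 18, |P∩Q| = 4.
|P ∖ Q| = |P| − |P∩Q| = 18 − 4 = 14.00.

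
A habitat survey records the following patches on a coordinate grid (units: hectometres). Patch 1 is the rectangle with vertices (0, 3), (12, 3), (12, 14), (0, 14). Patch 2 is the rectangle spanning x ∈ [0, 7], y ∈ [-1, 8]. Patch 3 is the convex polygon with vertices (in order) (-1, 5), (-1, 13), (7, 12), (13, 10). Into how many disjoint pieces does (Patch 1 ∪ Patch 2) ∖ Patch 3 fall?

2

(Patch 1 ∪ Patch 2) ∖ Patch 3 splits into 2 disjoint pieces (area 25.1042, area 82).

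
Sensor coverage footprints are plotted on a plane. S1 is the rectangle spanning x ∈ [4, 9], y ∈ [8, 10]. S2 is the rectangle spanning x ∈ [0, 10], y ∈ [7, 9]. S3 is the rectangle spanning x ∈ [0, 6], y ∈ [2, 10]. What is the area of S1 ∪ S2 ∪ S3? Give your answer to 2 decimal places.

By inclusion–exclusion:
Individual areas: |S1| = 10, |S2| = 20, |S3| = 48.
|S1∩S2|: x∈[4,9], y∈[8,9] → 5·1 = 5.
|S1∩S3|: x∈[4,6], y∈[8,10] → 2·2 = 4.
|S2∩S3|: x∈[0,6], y∈[7,9] → 6·2 = 12.
|S1∩S2∩S3| = 2.
|S1 ∪ S2 ∪ S3| = 78 − 21 + 2 = 59.00.

59.00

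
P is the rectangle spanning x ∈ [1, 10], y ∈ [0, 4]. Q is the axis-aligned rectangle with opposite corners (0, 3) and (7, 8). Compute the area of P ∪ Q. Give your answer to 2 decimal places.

By inclusion–exclusion:
Individual areas: |P| = 36, |Q| = 35.
|P∩Q|: x∈[1,7], y∈[3,4] → 6·1 = 6.
|P ∪ Q| = 71 − 6 = 65.00.

65.00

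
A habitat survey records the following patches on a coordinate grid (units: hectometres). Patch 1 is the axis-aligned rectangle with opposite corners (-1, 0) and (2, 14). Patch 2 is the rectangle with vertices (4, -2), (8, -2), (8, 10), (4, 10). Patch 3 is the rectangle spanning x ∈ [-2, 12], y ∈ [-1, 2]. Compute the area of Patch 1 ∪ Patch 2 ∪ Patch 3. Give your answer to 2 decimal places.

114.00

By inclusion–exclusion:
Individual areas: |Patch 1| = 42, |Patch 2| = 48, |Patch 3| = 42.
|Patch 1∩Patch 2| = 0 (no overlap).
|Patch 1∩Patch 3|: x∈[-1,2], y∈[0,2] → 3·2 = 6.
|Patch 2∩Patch 3|: x∈[4,8], y∈[-1,2] → 4·3 = 12.
|Patch 1∩Patch 2∩Patch 3| = 0.
|Patch 1 ∪ Patch 2 ∪ Patch 3| = 132 − 18 + 0 = 114.00.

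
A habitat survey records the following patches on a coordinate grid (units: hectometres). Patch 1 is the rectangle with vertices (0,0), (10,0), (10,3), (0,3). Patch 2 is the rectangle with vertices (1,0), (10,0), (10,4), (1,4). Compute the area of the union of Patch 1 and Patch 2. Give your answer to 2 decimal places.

By inclusion–exclusion:
Individual areas: |Patch 1| = 30, |Patch 2| = 36.
|Patch 1∩Patch 2|: x∈[1,10], y∈[0,3] → 9·3 = 27.
|Patch 1 ∪ Patch 2| = 66 − 27 = 39.00.

39.00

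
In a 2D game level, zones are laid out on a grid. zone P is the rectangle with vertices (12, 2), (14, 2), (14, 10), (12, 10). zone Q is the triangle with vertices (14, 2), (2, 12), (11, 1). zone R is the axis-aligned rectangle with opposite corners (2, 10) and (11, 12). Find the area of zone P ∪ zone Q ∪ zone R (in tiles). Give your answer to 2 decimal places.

By inclusion–exclusion:
Individual areas: |zone P| = 16, |zone Q| = 21, |zone R| = 18.
|zone P∩zone Q| = 1.6667.
|zone P∩zone R| = 0 (no overlap).
|zone Q∩zone R| = 0.7636.
|zone P∩zone Q∩zone R| = 0.
|zone P ∪ zone Q ∪ zone R| = 55 − 2.4303 + 0 = 52.57.

52.57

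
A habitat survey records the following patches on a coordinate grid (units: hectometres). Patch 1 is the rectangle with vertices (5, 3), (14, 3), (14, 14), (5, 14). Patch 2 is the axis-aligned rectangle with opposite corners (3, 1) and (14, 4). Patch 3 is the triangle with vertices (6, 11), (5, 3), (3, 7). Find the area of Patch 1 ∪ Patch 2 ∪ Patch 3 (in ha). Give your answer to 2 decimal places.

By inclusion–exclusion:
Individual areas: |Patch 1| = 99, |Patch 2| = 33, |Patch 3| = 10.
|Patch 1∩Patch 2|: x∈[5,14], y∈[3,4] → 9·1 = 9.
|Patch 1∩Patch 3| = 3.3333.
|Patch 2∩Patch 3| = 0.3125.
|Patch 1∩Patch 2∩Patch 3| = 0.0625.
|Patch 1 ∪ Patch 2 ∪ Patch 3| = 142 − 12.6458 + 0.0625 = 129.42.

129.42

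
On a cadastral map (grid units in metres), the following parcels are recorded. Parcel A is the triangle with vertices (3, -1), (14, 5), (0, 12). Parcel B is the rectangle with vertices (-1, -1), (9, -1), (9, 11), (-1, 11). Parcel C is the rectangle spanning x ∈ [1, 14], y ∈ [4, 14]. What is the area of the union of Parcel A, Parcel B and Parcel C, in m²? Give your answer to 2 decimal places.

By inclusion–exclusion:
Individual areas: |Parcel A| = 80.5, |Parcel B| = 120, |Parcel C| = 130.
|Parcel A∩Parcel B| = 66.5472.
|Parcel A∩Parcel C| = 52.7821.
|Parcel B∩Parcel C|: x∈[1,9], y∈[4,11] → 8·7 = 56.
|Parcel A∩Parcel B∩Parcel C| = 42.1987.
|Parcel A ∪ Parcel B ∪ Parcel C| = 330.5 − 175.3293 + 42.1987 = 197.37.

197.37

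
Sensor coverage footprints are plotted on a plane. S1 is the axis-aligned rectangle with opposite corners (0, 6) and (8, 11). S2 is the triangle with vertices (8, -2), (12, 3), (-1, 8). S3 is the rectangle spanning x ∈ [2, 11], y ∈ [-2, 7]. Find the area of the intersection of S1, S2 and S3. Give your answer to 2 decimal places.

0.93

The intersection is the polygon with vertices (4.2,6), (2,6), (2,6.846).
By the shoelace formula its area is 0.93.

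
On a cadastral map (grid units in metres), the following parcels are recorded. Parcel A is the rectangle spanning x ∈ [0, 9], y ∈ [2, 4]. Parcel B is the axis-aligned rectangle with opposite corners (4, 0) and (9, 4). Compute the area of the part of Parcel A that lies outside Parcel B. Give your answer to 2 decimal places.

8.00

|Parcel A∩Parcel B|: x∈[4,9], y∈[2,4] → 5·2 = 10.
|Parcel A| = 18.
|Parcel A ∖ Parcel B| = |Parcel A| − |Parcel A∩Parcel B| = 18 − 10 = 8.00.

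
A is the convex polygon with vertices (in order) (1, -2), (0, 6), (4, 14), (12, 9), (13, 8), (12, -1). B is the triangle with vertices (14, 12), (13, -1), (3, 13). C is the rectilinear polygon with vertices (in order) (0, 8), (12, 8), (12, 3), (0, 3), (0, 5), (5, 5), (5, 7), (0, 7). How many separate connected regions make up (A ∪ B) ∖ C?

2

(A ∪ B) ∖ C splits into 2 disjoint pieces (area 9.6875, area 116.7084).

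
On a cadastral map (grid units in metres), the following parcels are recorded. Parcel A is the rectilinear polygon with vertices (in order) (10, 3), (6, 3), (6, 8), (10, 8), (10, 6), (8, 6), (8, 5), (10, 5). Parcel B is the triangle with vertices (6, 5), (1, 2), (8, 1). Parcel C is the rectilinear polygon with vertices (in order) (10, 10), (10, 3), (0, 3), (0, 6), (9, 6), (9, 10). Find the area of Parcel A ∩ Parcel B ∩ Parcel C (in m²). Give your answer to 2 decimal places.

The intersection is the polygon with vertices (6,5), (7,3), (6,3).
By the shoelace formula its area is 1.00.

1.00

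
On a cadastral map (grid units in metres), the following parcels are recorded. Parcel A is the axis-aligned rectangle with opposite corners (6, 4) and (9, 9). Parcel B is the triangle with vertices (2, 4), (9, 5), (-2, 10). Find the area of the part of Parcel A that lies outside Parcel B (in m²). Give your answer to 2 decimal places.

12.31

|Parcel A| = 15, |Parcel A∩Parcel B| = 2.6883.
|Parcel A ∖ Parcel B| = |Parcel A| − |Parcel A∩Parcel B| = 15 − 2.6883 = 12.31.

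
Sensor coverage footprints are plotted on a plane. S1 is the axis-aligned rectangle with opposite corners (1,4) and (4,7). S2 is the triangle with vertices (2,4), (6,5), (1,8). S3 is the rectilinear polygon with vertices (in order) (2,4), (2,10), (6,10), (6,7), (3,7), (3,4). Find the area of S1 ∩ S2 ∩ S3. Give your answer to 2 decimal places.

The intersection is the polygon with vertices (2,4), (2,7), (2.667,7), (3,6.8), (3,4.25).
By the shoelace formula its area is 2.84.

2.84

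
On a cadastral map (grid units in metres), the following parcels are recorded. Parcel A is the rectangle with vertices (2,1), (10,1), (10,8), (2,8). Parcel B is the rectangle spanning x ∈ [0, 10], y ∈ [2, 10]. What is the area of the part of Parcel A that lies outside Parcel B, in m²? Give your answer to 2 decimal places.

|Parcel A∩Parcel B|: x∈[2,10], y∈[2,8] → 8·6 = 48.
|Parcel A| = 56.
|Parcel A ∖ Parcel B| = |Parcel A| − |Parcel A∩Parcel B| = 56 − 48 = 8.00.

8.00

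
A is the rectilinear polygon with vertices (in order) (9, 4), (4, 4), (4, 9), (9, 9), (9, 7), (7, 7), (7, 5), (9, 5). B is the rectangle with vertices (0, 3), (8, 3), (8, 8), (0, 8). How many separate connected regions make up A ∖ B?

2

A ∖ B splits into 2 disjoint pieces (area 1, area 6).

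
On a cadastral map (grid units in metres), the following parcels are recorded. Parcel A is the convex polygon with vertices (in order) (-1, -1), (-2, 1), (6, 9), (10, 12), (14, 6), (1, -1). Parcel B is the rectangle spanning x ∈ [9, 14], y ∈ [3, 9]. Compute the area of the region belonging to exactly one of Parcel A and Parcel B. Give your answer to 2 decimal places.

|Parcel A| = 87.5, |Parcel B| = 30, |Parcel A∩Parcel B| = 18.7308.
|Parcel A △ Parcel B| = |Parcel A| + |Parcel B| − 2·|Parcel A∩Parcel B| = 87.5 + 30 − 37.4615 = 80.04.

80.04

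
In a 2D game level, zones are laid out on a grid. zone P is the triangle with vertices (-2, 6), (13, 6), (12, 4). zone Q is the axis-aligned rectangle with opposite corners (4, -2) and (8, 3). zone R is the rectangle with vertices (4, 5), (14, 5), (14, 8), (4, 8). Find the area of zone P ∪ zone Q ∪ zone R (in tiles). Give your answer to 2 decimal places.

By inclusion–exclusion:
Individual areas: |zone P| = 15, |zone Q| = 20, |zone R| = 30.
|zone P∩zone Q| = 0.
|zone P∩zone R| = 8.6786.
|zone Q∩zone R| = 0 (no overlap).
|zone P∩zone Q∩zone R| = 0.
|zone P ∪ zone Q ∪ zone R| = 65 − 8.6786 + 0 = 56.32.

56.32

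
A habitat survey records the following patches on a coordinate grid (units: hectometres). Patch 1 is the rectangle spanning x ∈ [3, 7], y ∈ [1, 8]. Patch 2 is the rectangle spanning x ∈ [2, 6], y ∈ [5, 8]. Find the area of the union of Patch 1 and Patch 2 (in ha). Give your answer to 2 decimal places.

31.00

By inclusion–exclusion:
Individual areas: |Patch 1| = 28, |Patch 2| = 12.
|Patch 1∩Patch 2|: x∈[3,6], y∈[5,8] → 3·3 = 9.
|Patch 1 ∪ Patch 2| = 40 − 9 = 31.00.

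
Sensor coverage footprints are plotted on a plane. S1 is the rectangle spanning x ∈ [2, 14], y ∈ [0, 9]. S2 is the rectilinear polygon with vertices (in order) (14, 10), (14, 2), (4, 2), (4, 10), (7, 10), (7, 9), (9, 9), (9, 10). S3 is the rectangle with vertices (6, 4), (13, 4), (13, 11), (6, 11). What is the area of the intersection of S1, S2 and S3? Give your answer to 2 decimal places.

35.00

The intersection is the polygon with vertices (7,9), (9,9), (13,9), (13,4), (6,4), (6,9).
By the shoelace formula its area is 35.00.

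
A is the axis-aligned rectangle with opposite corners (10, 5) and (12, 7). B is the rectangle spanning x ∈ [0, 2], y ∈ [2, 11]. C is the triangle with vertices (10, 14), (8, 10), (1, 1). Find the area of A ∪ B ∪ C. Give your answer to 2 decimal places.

By inclusion–exclusion:
Individual areas: |A| = 4, |B| = 18, |C| = 5.
|A∩B| = 0 (no overlap).
|A∩C| = 0.
|B∩C| = 0.0366.
|A∩B∩C| = 0.
|A ∪ B ∪ C| = 27 − 0.0366 + 0 = 26.96.

26.96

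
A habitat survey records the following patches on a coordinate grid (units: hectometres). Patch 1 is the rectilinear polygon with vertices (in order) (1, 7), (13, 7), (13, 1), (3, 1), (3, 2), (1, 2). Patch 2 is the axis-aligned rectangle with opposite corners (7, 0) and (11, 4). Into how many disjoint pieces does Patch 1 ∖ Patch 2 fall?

1

Patch 1 ∖ Patch 2 is a single connected region.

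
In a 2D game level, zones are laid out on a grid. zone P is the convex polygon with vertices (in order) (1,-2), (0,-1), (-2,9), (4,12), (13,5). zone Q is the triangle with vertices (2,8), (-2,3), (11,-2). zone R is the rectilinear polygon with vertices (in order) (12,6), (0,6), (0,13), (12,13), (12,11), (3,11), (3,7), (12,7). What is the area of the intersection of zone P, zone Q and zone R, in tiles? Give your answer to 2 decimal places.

The intersection is the polygon with vertices (2,8), (3.8,6), (0.4,6).
By the shoelace formula its area is 3.40.

3.40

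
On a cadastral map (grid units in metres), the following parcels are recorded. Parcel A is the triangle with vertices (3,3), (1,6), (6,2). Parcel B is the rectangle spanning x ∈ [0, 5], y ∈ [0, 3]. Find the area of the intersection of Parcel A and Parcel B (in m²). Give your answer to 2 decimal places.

The intersection is the polygon with vertices (5,2.8), (5,2.333), (3,3), (4.75,3).
By the shoelace formula its area is 0.64.

0.64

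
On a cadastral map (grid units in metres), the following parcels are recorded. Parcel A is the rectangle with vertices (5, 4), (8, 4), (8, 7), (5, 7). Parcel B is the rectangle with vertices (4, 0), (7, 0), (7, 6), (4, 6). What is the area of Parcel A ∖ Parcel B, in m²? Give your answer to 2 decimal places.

|Parcel A∩Parcel B|: x∈[5,7], y∈[4,6] → 2·2 = 4.
|Parcel A| = 9.
|Parcel A ∖ Parcel B| = |Parcel A| − |Parcel A∩Parcel B| = 9 − 4 = 5.00.

5.00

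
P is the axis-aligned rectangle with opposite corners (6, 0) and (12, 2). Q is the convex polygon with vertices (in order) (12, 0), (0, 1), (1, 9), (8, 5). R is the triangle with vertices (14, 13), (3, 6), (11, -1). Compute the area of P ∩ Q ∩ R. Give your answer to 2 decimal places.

4.48

The intersection is the polygon with vertices (10.4,2), (11.38,0.775), (11.228,0.064), (9.632,0.197), (7.571,2).
By the shoelace formula its area is 4.48.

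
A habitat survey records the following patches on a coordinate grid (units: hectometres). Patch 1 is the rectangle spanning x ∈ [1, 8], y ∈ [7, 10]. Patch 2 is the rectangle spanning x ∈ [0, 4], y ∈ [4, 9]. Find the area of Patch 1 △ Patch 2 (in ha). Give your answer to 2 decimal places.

|Patch 1∩Patch 2|: x∈[1,4], y∈[7,9] → 3·2 = 6.
|Patch 1 △ Patch 2| = |Patch 1| + |Patch 2| − 2·|Patch 1∩Patch 2| = 21 + 20 − 12 = 29.00.

29.00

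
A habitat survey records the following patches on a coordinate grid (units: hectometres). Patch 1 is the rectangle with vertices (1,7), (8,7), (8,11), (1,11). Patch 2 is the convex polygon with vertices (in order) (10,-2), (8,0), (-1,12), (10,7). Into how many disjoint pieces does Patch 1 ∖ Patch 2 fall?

2

Patch 1 ∖ Patch 2 splits into 2 disjoint pieces (area 10.5091, area 2.0417).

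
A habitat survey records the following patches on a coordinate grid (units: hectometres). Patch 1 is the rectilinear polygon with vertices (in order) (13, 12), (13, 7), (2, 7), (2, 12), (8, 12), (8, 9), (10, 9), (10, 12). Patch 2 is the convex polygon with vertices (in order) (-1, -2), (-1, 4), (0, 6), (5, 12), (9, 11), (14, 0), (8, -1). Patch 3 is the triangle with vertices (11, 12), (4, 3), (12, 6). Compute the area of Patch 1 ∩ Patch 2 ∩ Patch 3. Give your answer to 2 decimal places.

The intersection is the polygon with vertices (9.909,9), (10.818,7), (7.111,7), (8.667,9).
By the shoelace formula its area is 4.95.

4.95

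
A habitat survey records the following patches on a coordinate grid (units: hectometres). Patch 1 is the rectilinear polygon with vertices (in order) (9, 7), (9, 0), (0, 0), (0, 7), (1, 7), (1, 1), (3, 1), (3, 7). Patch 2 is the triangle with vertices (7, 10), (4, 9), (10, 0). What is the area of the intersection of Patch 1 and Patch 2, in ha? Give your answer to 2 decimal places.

The intersection is the polygon with vertices (9,1.5), (5.333,7), (7.9,7), (9,3.333).
By the shoelace formula its area is 8.07.

8.07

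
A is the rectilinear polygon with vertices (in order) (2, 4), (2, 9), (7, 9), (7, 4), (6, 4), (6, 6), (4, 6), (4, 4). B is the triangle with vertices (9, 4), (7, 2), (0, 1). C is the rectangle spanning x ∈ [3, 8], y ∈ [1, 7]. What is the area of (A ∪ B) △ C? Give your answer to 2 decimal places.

31.38

|A ∪ B| = 27.
|(A ∪ B) ∩ C| = 12.8095.
|(A ∪ B) △ C| = 27 + 30 − 25.619 = 31.38.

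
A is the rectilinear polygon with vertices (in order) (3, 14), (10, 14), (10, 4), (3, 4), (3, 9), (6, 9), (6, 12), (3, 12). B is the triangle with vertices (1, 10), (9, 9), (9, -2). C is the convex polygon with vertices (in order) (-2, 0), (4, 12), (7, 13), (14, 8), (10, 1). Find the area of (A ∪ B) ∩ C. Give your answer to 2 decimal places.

60.56

|A ∪ B| = 77.4375.
|(A ∪ B) ∩ C| = 60.56.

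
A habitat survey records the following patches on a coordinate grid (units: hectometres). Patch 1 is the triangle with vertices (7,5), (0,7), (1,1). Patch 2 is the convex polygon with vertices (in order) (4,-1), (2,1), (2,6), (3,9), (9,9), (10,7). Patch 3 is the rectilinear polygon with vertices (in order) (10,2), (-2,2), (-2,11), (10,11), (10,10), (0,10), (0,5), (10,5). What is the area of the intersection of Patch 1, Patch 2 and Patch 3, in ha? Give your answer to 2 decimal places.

8.25

The intersection is the polygon with vertices (2.5,2), (2,2), (2,5), (7,5).
By the shoelace formula its area is 8.25.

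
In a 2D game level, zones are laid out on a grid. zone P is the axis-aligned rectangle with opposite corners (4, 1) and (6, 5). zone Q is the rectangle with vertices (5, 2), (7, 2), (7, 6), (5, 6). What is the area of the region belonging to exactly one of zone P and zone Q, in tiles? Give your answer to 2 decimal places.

|zone P∩zone Q|: x∈[5,6], y∈[2,5] → 1·3 = 3.
|zone P △ zone Q| = |zone P| + |zone Q| − 2·|zone P∩zone Q| = 8 + 8 − 6 = 10.00.

10.00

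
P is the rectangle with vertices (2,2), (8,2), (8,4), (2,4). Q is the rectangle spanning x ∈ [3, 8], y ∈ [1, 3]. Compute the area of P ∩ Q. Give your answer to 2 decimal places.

5.00

|P∩Q|: x∈[3,8], y∈[2,3] → 5·1 = 5.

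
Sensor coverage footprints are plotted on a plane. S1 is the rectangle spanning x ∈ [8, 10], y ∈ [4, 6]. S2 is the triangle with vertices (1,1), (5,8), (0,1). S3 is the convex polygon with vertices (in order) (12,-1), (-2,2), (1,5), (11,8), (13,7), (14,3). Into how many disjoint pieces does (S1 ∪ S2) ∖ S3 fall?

2

(S1 ∪ S2) ∖ S3 splits into 2 disjoint pieces (area 0.3956, area 0.3555).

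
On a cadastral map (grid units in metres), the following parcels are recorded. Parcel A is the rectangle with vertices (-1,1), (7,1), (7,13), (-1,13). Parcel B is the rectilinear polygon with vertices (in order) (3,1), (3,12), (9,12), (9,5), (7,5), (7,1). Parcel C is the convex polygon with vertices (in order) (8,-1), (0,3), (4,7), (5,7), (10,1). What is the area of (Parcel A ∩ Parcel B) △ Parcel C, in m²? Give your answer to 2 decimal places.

41.30

|Parcel A ∩ Parcel B| = 44.
|(Parcel A ∩ Parcel B) ∩ Parcel C| = 20.85.
|(Parcel A ∩ Parcel B) △ Parcel C| = 44 + 39 − 41.7 = 41.30.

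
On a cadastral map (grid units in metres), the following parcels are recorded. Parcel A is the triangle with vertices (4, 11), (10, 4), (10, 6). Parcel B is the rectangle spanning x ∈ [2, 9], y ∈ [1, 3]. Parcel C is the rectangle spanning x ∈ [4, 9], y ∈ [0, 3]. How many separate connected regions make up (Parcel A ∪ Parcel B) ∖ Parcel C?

2

(Parcel A ∪ Parcel B) ∖ Parcel C splits into 2 disjoint pieces (area 6, area 4).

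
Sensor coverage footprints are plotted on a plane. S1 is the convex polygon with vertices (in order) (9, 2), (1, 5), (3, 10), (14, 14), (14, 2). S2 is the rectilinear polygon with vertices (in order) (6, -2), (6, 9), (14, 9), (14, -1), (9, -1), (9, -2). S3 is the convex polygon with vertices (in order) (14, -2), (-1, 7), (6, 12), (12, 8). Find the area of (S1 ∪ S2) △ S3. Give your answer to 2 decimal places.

|S1 ∪ S2| = 137.6875.
|(S1 ∪ S2) ∩ S3| = 86.6356.
|(S1 ∪ S2) △ S3| = 137.6875 + 95 − 173.2713 = 59.42.

59.42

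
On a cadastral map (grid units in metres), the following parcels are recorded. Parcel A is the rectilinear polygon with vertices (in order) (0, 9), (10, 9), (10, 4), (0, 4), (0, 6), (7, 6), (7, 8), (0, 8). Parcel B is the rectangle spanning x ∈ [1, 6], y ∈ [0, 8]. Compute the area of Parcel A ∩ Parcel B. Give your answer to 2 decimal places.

10.00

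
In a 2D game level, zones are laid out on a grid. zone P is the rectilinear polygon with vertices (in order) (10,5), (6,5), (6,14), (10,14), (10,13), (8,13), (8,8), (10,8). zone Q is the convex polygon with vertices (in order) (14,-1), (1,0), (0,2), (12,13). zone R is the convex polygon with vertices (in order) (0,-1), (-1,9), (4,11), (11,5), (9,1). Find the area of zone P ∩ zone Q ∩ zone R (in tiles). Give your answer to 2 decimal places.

The intersection is the polygon with vertices (6,7.5), (7.007,8.423), (10,5.857), (10,5), (6,5).
By the shoelace formula its area is 9.39.

9.39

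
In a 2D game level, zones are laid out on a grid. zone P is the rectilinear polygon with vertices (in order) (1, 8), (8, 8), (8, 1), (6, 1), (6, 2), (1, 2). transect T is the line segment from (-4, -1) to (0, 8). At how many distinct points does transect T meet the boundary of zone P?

0

The segment lies entirely outside zone P and never meets its boundary.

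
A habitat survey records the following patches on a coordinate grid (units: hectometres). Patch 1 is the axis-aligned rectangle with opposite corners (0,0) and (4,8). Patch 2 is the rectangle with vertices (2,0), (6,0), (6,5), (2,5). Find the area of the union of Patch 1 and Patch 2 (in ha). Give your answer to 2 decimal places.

42.00

By inclusion–exclusion:
Individual areas: |Patch 1| = 32, |Patch 2| = 20.
|Patch 1∩Patch 2|: x∈[2,4], y∈[0,5] → 2·5 = 10.
|Patch 1 ∪ Patch 2| = 52 − 10 = 42.00.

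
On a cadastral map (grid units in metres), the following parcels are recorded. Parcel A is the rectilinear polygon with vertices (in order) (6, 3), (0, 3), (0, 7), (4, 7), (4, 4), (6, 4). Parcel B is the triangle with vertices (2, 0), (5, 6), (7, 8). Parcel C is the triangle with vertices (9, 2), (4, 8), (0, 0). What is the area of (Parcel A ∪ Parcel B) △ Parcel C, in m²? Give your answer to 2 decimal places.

32.73

|Parcel A ∪ Parcel B| = 20.5625.
|(Parcel A ∪ Parcel B) ∩ Parcel C| = 9.9152.
|(Parcel A ∪ Parcel B) △ Parcel C| = 20.5625 + 32 − 19.8304 = 32.73.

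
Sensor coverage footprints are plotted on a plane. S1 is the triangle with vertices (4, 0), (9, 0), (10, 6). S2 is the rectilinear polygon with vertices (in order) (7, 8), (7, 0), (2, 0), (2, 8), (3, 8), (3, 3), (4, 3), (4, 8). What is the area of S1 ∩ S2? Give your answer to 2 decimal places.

4.50

The intersection is the polygon with vertices (4,0), (7,3), (7,0).
By the shoelace formula its area is 4.50.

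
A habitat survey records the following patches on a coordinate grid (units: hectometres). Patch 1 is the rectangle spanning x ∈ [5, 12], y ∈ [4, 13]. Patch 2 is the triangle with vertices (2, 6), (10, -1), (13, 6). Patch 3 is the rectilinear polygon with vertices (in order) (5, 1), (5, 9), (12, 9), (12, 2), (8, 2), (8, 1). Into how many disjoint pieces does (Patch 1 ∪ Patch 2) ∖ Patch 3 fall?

4

(Patch 1 ∪ Patch 2) ∖ Patch 3 splits into 4 disjoint pieces (area 28, area 1.1667, area 6.2143, area 3.9375).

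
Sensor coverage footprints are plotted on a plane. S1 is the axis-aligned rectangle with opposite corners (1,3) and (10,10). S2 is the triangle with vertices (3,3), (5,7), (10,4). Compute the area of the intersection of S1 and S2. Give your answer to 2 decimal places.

13.00

The intersection is the polygon with vertices (5,7), (10,4), (3,3).
By the shoelace formula its area is 13.00.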